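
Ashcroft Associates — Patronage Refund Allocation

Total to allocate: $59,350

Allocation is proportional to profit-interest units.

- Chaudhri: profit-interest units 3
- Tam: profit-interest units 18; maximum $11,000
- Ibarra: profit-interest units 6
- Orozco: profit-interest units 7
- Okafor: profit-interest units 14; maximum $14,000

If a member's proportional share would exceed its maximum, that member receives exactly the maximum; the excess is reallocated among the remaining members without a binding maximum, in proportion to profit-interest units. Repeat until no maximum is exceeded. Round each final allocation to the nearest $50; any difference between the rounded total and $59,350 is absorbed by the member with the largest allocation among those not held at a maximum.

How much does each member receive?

Chaudhri: $6,450; Tam: $11,000; Ibarra: $12,900; Orozco: $15,000; Okafor: $14,000

Profit-interest units total: 48.
Unconstrained shares: Chaudhri 3,709.38; Tam 22,256.25; Ibarra 7,418.75; Orozco 8,655.21; Okafor 17,310.42.
Cap binds for Tam ($11,000), Okafor ($14,000); residual $34,350 reallocated over remaining profit-interest units 16.
Shares after redistribution: Chaudhri 6,440.62 → $6,450; Ibarra 12,881.25 → $12,900; Orozco 15,028.12 → $15,050.
Rounding difference −$50 applied to Orozco → $15,000.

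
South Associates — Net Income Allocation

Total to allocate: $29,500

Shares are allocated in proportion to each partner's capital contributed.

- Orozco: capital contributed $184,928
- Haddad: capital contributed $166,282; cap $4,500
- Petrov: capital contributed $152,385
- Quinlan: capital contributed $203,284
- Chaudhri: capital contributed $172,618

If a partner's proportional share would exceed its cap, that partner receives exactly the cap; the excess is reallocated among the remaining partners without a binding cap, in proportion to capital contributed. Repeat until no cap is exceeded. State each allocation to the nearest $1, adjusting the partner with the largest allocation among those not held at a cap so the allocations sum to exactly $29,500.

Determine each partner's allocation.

Orozco: $6,482 · Haddad: $4,500 · Petrov: $5,341 · Quinlan: $7,126 · Chaudhri: $6,051

Combined capital contributed = 879,497.
Proportional shares (ignoring caps): Orozco 6,202.84; Haddad 5,577.41; Petrov 5,111.28; Quinlan 6,818.53; Chaudhri 5,789.94.
Cap binds for Haddad ($4,500); balance $25,000 reallocated over remaining capital contributed 713,215.
Shares after redistribution: Orozco 6,482.20 → $6,482; Petrov 5,341.48 → $5,341; Quinlan 7,125.62 → $7,126; Chaudhri 6,050.70 → $6,051.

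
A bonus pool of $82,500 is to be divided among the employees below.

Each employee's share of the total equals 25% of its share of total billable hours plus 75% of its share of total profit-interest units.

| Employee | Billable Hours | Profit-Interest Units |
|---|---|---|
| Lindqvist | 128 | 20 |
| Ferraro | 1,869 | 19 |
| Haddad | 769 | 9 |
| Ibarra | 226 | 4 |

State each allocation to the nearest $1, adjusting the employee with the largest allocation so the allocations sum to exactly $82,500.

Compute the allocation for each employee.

Lindqvist: $24,680; Ferraro: $35,492; Haddad: $16,010; Ibarra: $6,318

Billable hours total 2,992; profit-interest units total 52.
Blended shares (25% billable hours + 75% profit-interest units): Lindqvist 0.2992; Ferraro 0.4302; Haddad 0.1941; Ibarra 0.0766.
Unrounded shares: Lindqvist 24,680.43; Ferraro 35,491.90; Haddad 16,010.15; Ibarra 6,317.52.
Rounded to nearest $1: Lindqvist $24,680; Ferraro $35,492; Haddad $16,010; Ibarra $6,318. Sum = $82,500.
Rounded total matches; no reconciliation needed.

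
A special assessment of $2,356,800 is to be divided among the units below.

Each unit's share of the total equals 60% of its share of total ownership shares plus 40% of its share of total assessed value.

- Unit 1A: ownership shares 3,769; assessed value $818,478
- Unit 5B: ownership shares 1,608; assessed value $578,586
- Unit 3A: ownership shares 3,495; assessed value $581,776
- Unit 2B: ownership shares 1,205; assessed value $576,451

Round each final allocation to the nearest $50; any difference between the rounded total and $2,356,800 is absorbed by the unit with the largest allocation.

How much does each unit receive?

Unit 1A: $830,850 · Unit 5B: $439,100 · Unit 3A: $705,100 · Unit 2B: $381,750

Totals — ownership shares 10,077, assessed value 2,555,291.
Combined weights (60% ownership shares + 40% assessed value): Unit 1A 0.3525; Unit 5B 0.1863; Unit 3A 0.2992; Unit 2B 0.1620.
Pro-rata amounts: Unit 1A 830,854.23; Unit 5B 439,103.52; Unit 3A 705,078.36; Unit 2B 381,763.89.
After rounding ($50): Unit 1A $830,850; Unit 5B $439,100; Unit 3A $705,100; Unit 2B $381,750. Sum = $2,356,800.
Rounded total matches; no reconciliation needed.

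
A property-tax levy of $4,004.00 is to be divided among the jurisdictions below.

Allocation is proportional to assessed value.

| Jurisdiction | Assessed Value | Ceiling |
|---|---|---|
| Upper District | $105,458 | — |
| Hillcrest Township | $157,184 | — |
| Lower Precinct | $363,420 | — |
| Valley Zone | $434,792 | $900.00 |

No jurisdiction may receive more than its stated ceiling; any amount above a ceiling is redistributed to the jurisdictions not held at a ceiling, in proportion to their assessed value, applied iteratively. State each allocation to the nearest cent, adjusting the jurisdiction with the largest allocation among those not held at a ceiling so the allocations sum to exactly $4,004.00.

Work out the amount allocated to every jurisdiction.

Combined assessed value = 1,060,854.
Proportional shares (ignoring caps): Upper District 398.0320; Hillcrest Township 593.2623; Lower Precinct 1,371.6625; Valley Zone 1,641.0431.
Capped: Valley Zone ($900.00); balance $3,104.00 reallocated over remaining assessed value 626,062.
Redistributed shares: Upper District 522.8582 → $522.86; Hillcrest Township 779.3144 → $779.31; Lower Precinct 1,801.8274 → $1,801.83.

Upper District: $522.86 | Hillcrest Township: $779.31 | Lower Precinct: $1,801.83 | Valley Zone: $900.00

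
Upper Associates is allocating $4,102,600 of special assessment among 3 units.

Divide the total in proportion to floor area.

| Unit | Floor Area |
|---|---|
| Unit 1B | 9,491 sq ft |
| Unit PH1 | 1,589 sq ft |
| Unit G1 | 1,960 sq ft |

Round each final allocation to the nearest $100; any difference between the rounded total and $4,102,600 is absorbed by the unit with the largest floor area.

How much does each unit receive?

Unit 1B: $2,986,100; Unit PH1: $499,900; Unit G1: $616,600

Floor area total: 9,491 + 1,589 + 1,960 = 13,040.
Proportional shares: Unit 1B 2,986,025.81; Unit PH1 499,925.72; Unit G1 616,648.47.
At nearest $100: Unit 1B $2,986,000; Unit PH1 $499,900; Unit G1 $616,600. Sum = $4,102,500.
Difference $4,102,600 − $4,102,500 = +$100 applied to largest floor area (Unit 1B): Unit 1B becomes $2,986,100.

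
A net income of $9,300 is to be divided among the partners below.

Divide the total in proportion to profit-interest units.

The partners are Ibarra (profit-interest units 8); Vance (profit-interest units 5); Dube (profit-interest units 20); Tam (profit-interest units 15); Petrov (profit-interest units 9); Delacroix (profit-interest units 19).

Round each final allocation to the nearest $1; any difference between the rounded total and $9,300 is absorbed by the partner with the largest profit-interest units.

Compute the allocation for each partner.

Profit-interest units total: 8 + 5 + 20 + 15 + 9 + 19 = 76.
Pro-rata amounts: Ibarra 978.95; Vance 611.84; Dube 2,447.37; Tam 1,835.53; Petrov 1,101.32; Delacroix 2,325.00.
After rounding ($1): Ibarra $979; Vance $612; Dube $2,447; Tam $1,836; Petrov $1,101; Delacroix $2,325. Sum = $9,300.
Rounded total matches; no reconciliation needed.

Ibarra: $979 · Vance: $612 · Dube: $2,447 · Tam: $1,836 · Petrov: $1,101 · Delacroix: $2,325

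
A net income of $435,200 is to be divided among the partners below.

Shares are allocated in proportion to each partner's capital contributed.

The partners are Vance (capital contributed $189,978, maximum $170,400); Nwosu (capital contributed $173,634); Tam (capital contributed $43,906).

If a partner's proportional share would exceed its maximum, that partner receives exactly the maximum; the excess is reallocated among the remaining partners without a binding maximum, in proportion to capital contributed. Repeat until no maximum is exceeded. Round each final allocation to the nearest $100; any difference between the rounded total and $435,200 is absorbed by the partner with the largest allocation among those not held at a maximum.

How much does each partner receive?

Sum of capital contributed: 407,518.
Proportional shares (ignoring caps): Vance 202,882.88; Nwosu 185,428.66; Tam 46,888.46.
Capped: Vance ($170,400); remaining pool $264,800 reallocated over remaining capital contributed 217,540.
Remaining shares: Nwosu 211,355.54 → $211,400; Tam 53,444.46 → $53,400.

Vance: $170,400; Nwosu: $211,400; Tam: $53,400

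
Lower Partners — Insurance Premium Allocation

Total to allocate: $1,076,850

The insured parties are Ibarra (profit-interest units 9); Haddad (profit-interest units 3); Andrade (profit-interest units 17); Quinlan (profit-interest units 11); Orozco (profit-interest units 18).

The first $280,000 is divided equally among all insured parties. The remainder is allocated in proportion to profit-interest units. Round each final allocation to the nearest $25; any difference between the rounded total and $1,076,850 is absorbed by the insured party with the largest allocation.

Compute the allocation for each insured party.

Equal tier: $280,000 ÷ 5 = $56,000 apiece.
Remainder $796,850 by profit-interest units (total 58): Ibarra 123,649.14 → $123,650; Haddad 41,216.38 → $41,225; Andrade 233,559.48 → $233,550; Quinlan 151,126.72 → $151,125; Orozco 247,298.28 → $247,300.
Totals: Ibarra $56,000 + $123,650 = $179,650; Haddad $56,000 + $41,225 = $97,225; Andrade $56,000 + $233,550 = $289,550; Quinlan $56,000 + $151,125 = $207,125; Orozco $56,000 + $247,300 = $303,300.

Ibarra: $179,650 · Haddad: $97,225 · Andrade: $289,550 · Quinlan: $207,125 · Orozco: $303,300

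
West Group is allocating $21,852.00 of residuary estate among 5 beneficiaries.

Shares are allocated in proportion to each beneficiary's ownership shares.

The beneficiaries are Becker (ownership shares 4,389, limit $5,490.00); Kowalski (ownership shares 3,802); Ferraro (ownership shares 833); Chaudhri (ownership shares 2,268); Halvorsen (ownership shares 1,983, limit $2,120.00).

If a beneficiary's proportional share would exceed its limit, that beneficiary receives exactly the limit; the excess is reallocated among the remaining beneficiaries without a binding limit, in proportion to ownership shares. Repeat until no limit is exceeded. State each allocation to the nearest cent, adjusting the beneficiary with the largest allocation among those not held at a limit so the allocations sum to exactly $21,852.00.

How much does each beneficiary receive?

Sum of ownership shares: 13,275.
Proportional shares (ignoring caps): Becker 7,224.7403; Kowalski 6,258.4786; Ferraro 1,371.2027; Chaudhri 3,733.3586; Halvorsen 3,264.2197.
Cap binds for Becker ($5,490.00), Halvorsen ($2,120.00); balance $14,242.00 reallocated over remaining ownership shares 6,903.
Shares after redistribution: Kowalski 7,844.1379 → $7,844.14; Ferraro 1,718.6131 → $1,718.61; Chaudhri 4,679.2490 → $4,679.25.

Becker: $5,490.00 | Kowalski: $7,844.14 | Ferraro: $1,718.61 | Chaudhri: $4,679.25 | Halvorsen: $2,120.00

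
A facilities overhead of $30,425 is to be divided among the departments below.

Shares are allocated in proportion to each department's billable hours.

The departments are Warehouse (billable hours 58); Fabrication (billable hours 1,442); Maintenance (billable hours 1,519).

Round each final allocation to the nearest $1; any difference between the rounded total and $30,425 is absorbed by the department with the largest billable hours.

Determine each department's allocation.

Total billable hours = 58 + 1,442 + 1,519 = 3,019.
Raw shares: Warehouse 584.51; Fabrication 14,532.25; Maintenance 15,308.24.
After rounding ($1): Warehouse $585; Fabrication $14,532; Maintenance $15,308. Sum = $30,425.
Rounded total matches; no reconciliation needed.

Warehouse: $585; Fabrication: $14,532; Maintenance: $15,308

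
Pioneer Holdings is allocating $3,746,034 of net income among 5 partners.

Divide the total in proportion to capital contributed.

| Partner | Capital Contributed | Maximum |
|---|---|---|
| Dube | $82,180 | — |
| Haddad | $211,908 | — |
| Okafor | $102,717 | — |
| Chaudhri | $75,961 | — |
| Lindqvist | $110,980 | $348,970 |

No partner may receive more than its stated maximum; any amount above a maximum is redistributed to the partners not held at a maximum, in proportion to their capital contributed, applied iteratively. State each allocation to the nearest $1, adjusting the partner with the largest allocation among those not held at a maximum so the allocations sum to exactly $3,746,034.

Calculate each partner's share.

Capital contributed total: 583,746.
Unconstrained shares: Dube 527,368.19; Haddad 1,359,862.98; Okafor 659,158.91; Chaudhri 487,459.42; Lindqvist 712,184.5003.
Cap binds for Lindqvist ($348,970); remaining pool $3,397,064 reallocated over remaining capital contributed 472,766.
Shares after redistribution: Dube 590,505.07 → $590,505; Haddad 1,522,666.69 → $1,522,667; Okafor 738,073.85 → $738,074; Chaudhri 545,818.39 → $545,818.

Dube: $590,505 · Haddad: $1,522,667 · Okafor: $738,074 · Chaudhri: $545,818 · Lindqvist: $348,970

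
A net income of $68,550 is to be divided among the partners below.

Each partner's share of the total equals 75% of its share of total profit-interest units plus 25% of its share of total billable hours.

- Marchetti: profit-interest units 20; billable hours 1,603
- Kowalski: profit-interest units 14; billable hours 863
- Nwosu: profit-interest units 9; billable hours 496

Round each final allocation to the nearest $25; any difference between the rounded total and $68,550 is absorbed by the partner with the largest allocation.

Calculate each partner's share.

Marchetti: $33,200 | Kowalski: $21,725 | Nwosu: $13,625

Profit-interest units total 43; billable hours total 2,962.
Composite weights (75% profit-interest units + 25% billable hours): Marchetti 0.4841; Kowalski 0.3170; Nwosu 0.1988.
Proportional shares: Marchetti 33,187.41; Kowalski 21,732.09; Nwosu 13,630.51.
Rounded to nearest $25: Marchetti $33,175; Kowalski $21,725; Nwosu $13,625. Sum = $68,525.
Difference $68,550 − $68,525 = +$25 applied to largest allocation (Marchetti): Marchetti becomes $33,200.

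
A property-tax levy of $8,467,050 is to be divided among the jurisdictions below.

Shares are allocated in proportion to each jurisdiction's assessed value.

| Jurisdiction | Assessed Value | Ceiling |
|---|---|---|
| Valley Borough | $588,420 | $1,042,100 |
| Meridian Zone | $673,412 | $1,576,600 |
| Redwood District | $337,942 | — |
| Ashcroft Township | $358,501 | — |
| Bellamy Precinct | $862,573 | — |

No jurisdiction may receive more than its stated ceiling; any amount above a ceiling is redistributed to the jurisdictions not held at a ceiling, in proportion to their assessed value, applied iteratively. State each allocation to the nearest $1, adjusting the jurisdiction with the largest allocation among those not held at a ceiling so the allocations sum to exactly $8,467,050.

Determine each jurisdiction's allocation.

Valley Borough: $1,042,100 · Meridian Zone: $1,576,600 · Redwood District: $1,267,725 · Ashcroft Township: $1,344,848 · Bellamy Precinct: $3,235,777

Assessed value total: 2,820,848.
Pro-rata shares before constraints: Valley Borough 1,766,199.94; Meridian Zone 2,021,311.70; Redwood District 1,014,365.83; Ashcroft Township 1,076,075.67; Bellamy Precinct 2,589,096.87.
Cap binds for Valley Borough ($1,042,100), Meridian Zone ($1,576,600); residual $5,848,350 reallocated over remaining assessed value 1,559,016.
Redistributed shares: Redwood District 1,267,724.70 → $1,267,725; Ashcroft Township 1,344,847.85 → $1,344,848; Bellamy Precinct 3,235,777.44 → $3,235,777.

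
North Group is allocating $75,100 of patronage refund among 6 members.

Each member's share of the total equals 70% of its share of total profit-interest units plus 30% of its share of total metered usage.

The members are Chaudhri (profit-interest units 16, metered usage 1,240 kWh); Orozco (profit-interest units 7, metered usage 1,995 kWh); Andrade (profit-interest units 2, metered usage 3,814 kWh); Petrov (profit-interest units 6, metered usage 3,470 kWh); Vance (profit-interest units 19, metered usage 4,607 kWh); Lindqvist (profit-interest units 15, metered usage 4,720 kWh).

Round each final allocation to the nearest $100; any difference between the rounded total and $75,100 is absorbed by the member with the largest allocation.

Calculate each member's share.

Chaudhri: $14,300 | Orozco: $7,900 | Andrade: $5,900 | Petrov: $8,800 | Vance: $20,700 | Lindqvist: $17,500

Totals — profit-interest units 65, metered usage 19,846.
Composite weights (70% profit-interest units + 30% metered usage): Chaudhri 0.1911; Orozco 0.1055; Andrade 0.0792; Petrov 0.1171; Vance 0.2743; Lindqvist 0.2329.
Proportional shares: Chaudhri 14,348.01; Orozco 7,926.19; Andrade 5,947.35; Petrov 8,791.90; Vance 20,596.67; Lindqvist 17,489.88.
Rounded to nearest $100: Chaudhri $14,300; Orozco $7,900; Andrade $5,900; Petrov $8,800; Vance $20,600; Lindqvist $17,500. Sum = $75,000.
Difference $75,100 − $75,000 = +$100 applied to largest allocation (Vance): Vance becomes $20,700.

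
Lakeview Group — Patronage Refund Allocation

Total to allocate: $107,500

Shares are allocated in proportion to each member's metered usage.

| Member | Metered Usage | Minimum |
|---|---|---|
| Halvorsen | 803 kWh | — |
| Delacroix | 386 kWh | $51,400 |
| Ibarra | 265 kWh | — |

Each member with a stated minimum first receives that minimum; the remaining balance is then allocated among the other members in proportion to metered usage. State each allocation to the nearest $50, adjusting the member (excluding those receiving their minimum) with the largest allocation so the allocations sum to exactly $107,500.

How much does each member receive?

Halvorsen: $42,200 · Delacroix: $51,400 · Ibarra: $13,900

Fund the minimums — Delacroix $51,400. Balance $56,100.
Balance split over remaining metered usage 1,068: Halvorsen 42,180.06 → $42,200; Ibarra 13,919.94 → $13,900.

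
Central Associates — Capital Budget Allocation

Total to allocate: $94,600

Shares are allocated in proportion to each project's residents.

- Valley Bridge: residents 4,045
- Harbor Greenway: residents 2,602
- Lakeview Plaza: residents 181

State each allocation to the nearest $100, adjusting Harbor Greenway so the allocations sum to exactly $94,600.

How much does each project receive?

Total residents = 6,828.
Unrounded shares: Valley Bridge 4,045/6,828 × $94,600 = 56,042.33; Harbor Greenway 2,602/6,828 × $94,600 = 36,049.97; Lakeview Plaza 181/6,828 × $94,600 = 2,507.70.
At nearest $100: Valley Bridge $56,000; Harbor Greenway $36,000; Lakeview Plaza $2,500. Sum = $94,500.
Difference $94,600 − $94,500 = +$100 applied to Harbor Greenway: Harbor Greenway becomes $36,100.

Valley Bridge: $56,000 · Harbor Greenway: $36,100 · Lakeview Plaza: $2,500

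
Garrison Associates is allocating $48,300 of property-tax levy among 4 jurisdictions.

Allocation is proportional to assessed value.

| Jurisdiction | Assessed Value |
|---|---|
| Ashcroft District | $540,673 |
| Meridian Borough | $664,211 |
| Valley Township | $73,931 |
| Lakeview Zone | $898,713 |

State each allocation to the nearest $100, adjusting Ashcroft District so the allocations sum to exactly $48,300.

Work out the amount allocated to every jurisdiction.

Assessed value total: 2,177,528.
Unrounded shares: Ashcroft District 540,673/2,177,528 × $48,300 = 11,992.73; Meridian Borough 664,211/2,177,528 × $48,300 = 14,732.94; Valley Township 73,931/2,177,528 × $48,300 = 1,639.87; Lakeview Zone 898,713/2,177,528 × $48,300 = 19,934.46.
Rounded to nearest $100: Ashcroft District $12,000; Meridian Borough $14,700; Valley Township $1,600; Lakeview Zone $19,900. Sum = $48,200.
Difference $48,300 − $48,200 = +$100 applied to Ashcroft District: Ashcroft District becomes $12,100.

Ashcroft District: $12,100; Meridian Borough: $14,700; Valley Township: $1,600; Lakeview Zone: $19,900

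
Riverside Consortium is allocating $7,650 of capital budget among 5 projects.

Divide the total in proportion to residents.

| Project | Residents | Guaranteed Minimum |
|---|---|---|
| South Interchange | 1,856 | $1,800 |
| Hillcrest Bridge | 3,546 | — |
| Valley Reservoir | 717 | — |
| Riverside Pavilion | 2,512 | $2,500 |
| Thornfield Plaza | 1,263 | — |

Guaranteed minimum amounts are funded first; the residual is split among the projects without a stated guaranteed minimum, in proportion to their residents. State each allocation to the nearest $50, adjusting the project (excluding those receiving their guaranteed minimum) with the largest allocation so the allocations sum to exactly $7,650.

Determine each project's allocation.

Minimums first: South Interchange $1,800; Riverside Pavilion $2,500. Remaining pool $3,350.
Remaining pool split over remaining residents 5,526: Hillcrest Bridge 2,149.67 → $2,150; Valley Reservoir 434.66 → $450; Thornfield Plaza 765.66 → $750.

South Interchange: $1,800 | Hillcrest Bridge: $2,150 | Valley Reservoir: $450 | Riverside Pavilion: $2,500 | Thornfield Plaza: $750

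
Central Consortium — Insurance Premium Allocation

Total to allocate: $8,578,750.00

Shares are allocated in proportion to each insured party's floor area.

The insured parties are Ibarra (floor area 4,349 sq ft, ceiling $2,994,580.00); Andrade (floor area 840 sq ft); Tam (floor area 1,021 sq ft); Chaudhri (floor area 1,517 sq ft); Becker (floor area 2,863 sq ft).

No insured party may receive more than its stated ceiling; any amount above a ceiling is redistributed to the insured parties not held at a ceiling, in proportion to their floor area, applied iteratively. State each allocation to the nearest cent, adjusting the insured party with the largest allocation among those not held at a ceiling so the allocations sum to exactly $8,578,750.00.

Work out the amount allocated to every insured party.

Total floor area = 10,590.
Pro-rata shares before constraints: Ibarra 3,523,039.0699; Andrade 680,467.4221; Tam 827,091.9500; Chaudhri 1,228,891.7611; Becker 2,319,259.7970.
Capped: Ibarra ($2,994,580.00); residual $5,584,170.00 reallocated over remaining floor area 6,241.
Redistributed shares: Andrade 751,594.7444 → $751,594.74; Tam 913,545.5167 → $913,545.52; Chaudhri 1,357,344.3182 → $1,357,344.32; Becker 2,561,685.4206 → $2,561,685.42.

Ibarra: $2,994,580.00 · Andrade: $751,594.74 · Tam: $913,545.52 · Chaudhri: $1,357,344.32 · Becker: $2,561,685.42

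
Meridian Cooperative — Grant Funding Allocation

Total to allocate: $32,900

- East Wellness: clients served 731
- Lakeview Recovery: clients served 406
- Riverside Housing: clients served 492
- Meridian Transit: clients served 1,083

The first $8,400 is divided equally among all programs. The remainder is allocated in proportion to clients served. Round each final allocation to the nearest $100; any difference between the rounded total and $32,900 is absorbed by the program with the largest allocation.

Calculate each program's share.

East Wellness: $8,700 | Lakeview Recovery: $5,800 | Riverside Housing: $6,500 | Meridian Transit: $11,900

$8,400 shared equally gives $2,100 per program.
Remainder $24,500 by clients served (total 2,712): East Wellness 6,603.80 → $6,600; Lakeview Recovery 3,667.77 → $3,700; Riverside Housing 4,444.69 → $4,400; Meridian Transit 9,783.74 → $9,800.
Totals: East Wellness $2,100 + $6,600 = $8,700; Lakeview Recovery $2,100 + $3,700 = $5,800; Riverside Housing $2,100 + $4,400 = $6,500; Meridian Transit $2,100 + $9,800 = $11,900.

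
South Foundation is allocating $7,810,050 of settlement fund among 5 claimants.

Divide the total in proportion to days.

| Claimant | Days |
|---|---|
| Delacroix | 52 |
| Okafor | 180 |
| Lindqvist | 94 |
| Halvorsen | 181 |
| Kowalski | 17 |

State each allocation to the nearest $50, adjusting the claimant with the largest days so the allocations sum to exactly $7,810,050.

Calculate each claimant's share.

Delacroix: $775,050; Okafor: $2,682,850; Lindqvist: $1,401,050; Halvorsen: $2,697,700; Kowalski: $253,400

Combined days = 524.
Proportional shares: Delacroix 52/524 × $7,810,050 = 775,043.13; Okafor 180/524 × $7,810,050 = 2,682,841.60; Lindqvist 94/524 × $7,810,050 = 1,401,039.50; Halvorsen 181/524 × $7,810,050 = 2,697,746.28; Kowalski 17/524 × $7,810,050 = 253,379.48.
At nearest $50: Delacroix $775,050; Okafor $2,682,850; Lindqvist $1,401,050; Halvorsen $2,697,750; Kowalski $253,400. Sum = $7,810,100.
Difference $7,810,050 − $7,810,100 = −$50 applied to largest days (Halvorsen): Halvorsen becomes $2,697,700.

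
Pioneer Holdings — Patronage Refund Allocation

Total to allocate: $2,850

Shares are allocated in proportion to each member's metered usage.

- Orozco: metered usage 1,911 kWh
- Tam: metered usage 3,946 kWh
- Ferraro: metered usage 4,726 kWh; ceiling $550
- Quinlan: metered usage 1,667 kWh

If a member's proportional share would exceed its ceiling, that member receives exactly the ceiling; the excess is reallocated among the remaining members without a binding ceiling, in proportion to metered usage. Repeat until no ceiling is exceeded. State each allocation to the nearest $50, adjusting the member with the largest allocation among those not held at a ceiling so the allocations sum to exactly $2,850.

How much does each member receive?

Orozco: $600; Tam: $1,200; Ferraro: $550; Quinlan: $500

Combined metered usage = 12,250.
Pro-rata shares before constraints: Orozco 444.60; Tam 918.05; Ferraro 1,099.52; Quinlan 387.83.
Held at cap: Ferraro ($550); remaining pool $2,300 reallocated over remaining metered usage 7,524.
Remaining shares: Orozco 584.17 → $600; Tam 1,206.25 → $1,200; Quinlan 509.58 → $500.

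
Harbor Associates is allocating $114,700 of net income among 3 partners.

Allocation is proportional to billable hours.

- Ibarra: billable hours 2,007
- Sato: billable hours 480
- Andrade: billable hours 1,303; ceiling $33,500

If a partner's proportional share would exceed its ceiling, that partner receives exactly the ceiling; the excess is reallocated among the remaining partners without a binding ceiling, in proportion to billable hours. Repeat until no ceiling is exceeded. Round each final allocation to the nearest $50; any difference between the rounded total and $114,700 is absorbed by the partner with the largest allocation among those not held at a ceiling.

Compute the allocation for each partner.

Ibarra: $65,550 · Sato: $15,650 · Andrade: $33,500

Combined billable hours = 3,790.
Proportional shares (ignoring caps): Ibarra 60,739.55; Sato 14,526.65; Andrade 39,433.80.
Capped: Andrade ($33,500); remaining pool $81,200 reallocated over remaining billable hours 2,487.
Redistributed shares: Ibarra 65,528.11 → $65,550; Sato 15,671.89 → $15,650.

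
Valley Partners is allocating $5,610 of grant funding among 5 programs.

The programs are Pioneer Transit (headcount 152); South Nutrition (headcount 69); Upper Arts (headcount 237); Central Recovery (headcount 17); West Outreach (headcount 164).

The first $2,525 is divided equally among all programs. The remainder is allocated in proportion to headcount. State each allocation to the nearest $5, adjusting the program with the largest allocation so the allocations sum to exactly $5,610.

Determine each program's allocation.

First tranche $2,525 split equally: $505 each.
Remainder $3,085 by headcount (total 639): Pioneer Transit 733.83 → $735; South Nutrition 333.12 → $335; Upper Arts 1,144.20 → $1,145; Central Recovery 82.07 → $80; West Outreach 791.77 → $790.
Totals: Pioneer Transit $505 + $735 = $1,240; South Nutrition $505 + $335 = $840; Upper Arts $505 + $1,145 = $1,650; Central Recovery $505 + $80 = $585; West Outreach $505 + $790 = $1,295.

Pioneer Transit: $1,240; South Nutrition: $840; Upper Arts: $1,650; Central Recovery: $585; West Outreach: $1,295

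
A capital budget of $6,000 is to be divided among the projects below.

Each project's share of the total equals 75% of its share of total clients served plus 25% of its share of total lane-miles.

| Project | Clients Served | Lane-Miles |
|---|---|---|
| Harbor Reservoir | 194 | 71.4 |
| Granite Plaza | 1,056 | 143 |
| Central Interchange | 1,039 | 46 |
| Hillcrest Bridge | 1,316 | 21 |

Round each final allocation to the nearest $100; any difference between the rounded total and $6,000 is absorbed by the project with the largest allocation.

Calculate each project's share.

Totals — clients served 3,605, lane-miles 281.4.
Blended shares (75% clients served + 25% lane-miles): Harbor Reservoir 0.1038; Granite Plaza 0.3467; Central Interchange 0.2570; Hillcrest Bridge 0.2924.
Pro-rata amounts: Harbor Reservoir 622.76; Granite Plaza 2,080.43; Central Interchange 1,542.15; Hillcrest Bridge 1,754.66.
After rounding ($100): Harbor Reservoir $600; Granite Plaza $2,100; Central Interchange $1,500; Hillcrest Bridge $1,800. Sum = $6,000.
Rounded total matches; no reconciliation needed.

Harbor Reservoir: $600 · Granite Plaza: $2,100 · Central Interchange: $1,500 · Hillcrest Bridge: $1,800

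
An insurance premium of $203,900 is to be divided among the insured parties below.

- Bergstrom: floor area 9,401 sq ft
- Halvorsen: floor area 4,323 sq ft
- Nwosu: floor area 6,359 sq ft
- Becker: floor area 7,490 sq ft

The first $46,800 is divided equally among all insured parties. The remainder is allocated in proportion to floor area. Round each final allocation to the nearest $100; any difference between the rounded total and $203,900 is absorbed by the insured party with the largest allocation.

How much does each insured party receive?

$46,800 shared equally gives $11,700 per insured party.
Remainder $157,100 by floor area (total 27,573): Bergstrom 53,563.16 → $53,600; Halvorsen 24,630.74 → $24,600; Nwosu 36,231.06 → $36,200; Becker 42,675.04 → $42,700.
Totals: Bergstrom $11,700 + $53,600 = $65,300; Halvorsen $11,700 + $24,600 = $36,300; Nwosu $11,700 + $36,200 = $47,900; Becker $11,700 + $42,700 = $54,400.

Bergstrom: $65,300 · Halvorsen: $36,300 · Nwosu: $47,900 · Becker: $54,400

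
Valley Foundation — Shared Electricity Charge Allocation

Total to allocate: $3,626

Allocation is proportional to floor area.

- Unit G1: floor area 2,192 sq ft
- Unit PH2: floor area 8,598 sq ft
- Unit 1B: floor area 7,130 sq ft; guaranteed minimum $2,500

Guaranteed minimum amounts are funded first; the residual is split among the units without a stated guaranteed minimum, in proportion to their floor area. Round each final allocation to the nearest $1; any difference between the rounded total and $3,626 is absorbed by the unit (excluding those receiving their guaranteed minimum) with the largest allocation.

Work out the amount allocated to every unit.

Fund the minimums — Unit 1B $2,500. Remaining pool $1,126.
Remaining pool split over remaining floor area 10,790: Unit G1 228.75 → $229; Unit PH2 897.25 → $897.

Unit G1: $229; Unit PH2: $897; Unit 1B: $2,500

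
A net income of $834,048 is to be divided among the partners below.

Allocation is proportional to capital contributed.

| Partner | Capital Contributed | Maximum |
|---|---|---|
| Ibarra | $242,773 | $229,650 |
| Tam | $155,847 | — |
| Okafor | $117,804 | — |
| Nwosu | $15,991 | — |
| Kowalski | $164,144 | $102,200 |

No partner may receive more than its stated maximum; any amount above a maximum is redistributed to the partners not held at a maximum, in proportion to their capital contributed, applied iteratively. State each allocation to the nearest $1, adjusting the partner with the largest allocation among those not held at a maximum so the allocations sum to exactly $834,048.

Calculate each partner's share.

Ibarra: $229,650 · Tam: $270,217 · Okafor: $204,255 · Nwosu: $27,726 · Kowalski: $102,200

Capital contributed total: 696,559.
Proportional shares (ignoring caps): Ibarra 290,692.30; Tam 186,608.57; Okafor 141,056.52; Nwosu 19,147.35; Kowalski 196,543.26.
Cap binds for Ibarra ($229,650), Kowalski ($102,200); residual $502,198 reallocated over remaining capital contributed 289,642.
Remaining shares: Tam 270,216.51 → $270,217; Okafor 204,255.37 → $204,255; Nwosu 27,726.12 → $27,726.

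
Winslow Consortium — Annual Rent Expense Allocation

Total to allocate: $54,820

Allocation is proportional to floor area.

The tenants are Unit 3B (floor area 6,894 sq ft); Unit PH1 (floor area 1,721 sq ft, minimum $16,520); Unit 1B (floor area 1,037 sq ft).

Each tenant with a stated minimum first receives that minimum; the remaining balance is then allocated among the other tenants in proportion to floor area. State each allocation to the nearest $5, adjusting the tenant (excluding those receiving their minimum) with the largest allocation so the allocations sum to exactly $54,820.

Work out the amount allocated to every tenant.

Guaranteed amounts: Unit PH1 $16,520. Balance $38,300.
Balance split over remaining floor area 7,931: Unit 3B 33,292.17 → $33,290; Unit 1B 5,007.83 → $5,010.

Unit 3B: $33,290 | Unit PH1: $16,520 | Unit 1B: $5,010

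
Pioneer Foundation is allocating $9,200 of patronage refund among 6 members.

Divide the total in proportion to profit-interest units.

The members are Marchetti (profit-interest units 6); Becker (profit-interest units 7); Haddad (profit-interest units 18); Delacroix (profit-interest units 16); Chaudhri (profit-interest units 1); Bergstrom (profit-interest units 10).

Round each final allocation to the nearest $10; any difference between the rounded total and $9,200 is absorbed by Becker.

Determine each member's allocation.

Combined profit-interest units = 58.
Raw shares: Marchetti 6/58 × $9,200 = 951.72; Becker 7/58 × $9,200 = 1,110.34; Haddad 18/58 × $9,200 = 2,855.17; Delacroix 16/58 × $9,200 = 2,537.93; Chaudhri 1/58 × $9,200 = 158.62; Bergstrom 10/58 × $9,200 = 1,586.21.
Rounded to nearest $10: Marchetti $950; Becker $1,110; Haddad $2,860; Delacroix $2,540; Chaudhri $160; Bergstrom $1,590. Sum = $9,210.
Difference $9,200 − $9,210 = −$10 applied to Becker: Becker becomes $1,100.

Marchetti: $950; Becker: $1,100; Haddad: $2,860; Delacroix: $2,540; Chaudhri: $160; Bergstrom: $1,590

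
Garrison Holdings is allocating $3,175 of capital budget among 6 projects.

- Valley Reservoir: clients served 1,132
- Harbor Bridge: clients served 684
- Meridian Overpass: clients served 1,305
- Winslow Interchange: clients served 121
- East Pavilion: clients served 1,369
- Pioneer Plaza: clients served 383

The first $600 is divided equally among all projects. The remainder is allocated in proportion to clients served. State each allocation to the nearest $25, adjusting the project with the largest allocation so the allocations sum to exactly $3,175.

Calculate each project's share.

Valley Reservoir: $675; Harbor Bridge: $450; Meridian Overpass: $775; Winslow Interchange: $150; East Pavilion: $825; Pioneer Plaza: $300

First tranche $600 split equally: $100 each.
Remainder $2,575 by clients served (total 4,994): Valley Reservoir 583.68 → $575; Harbor Bridge 352.68 → $350; Meridian Overpass 672.88 → $675; Winslow Interchange 62.39 → $50; East Pavilion 705.88 → $700; Pioneer Plaza 197.48 → $200.
Rounding difference +$25 on remainder applied to East Pavilion.
Totals: Valley Reservoir $100 + $575 = $675; Harbor Bridge $100 + $350 = $450; Meridian Overpass $100 + $675 = $775; Winslow Interchange $100 + $50 = $150; East Pavilion $100 + $725 = $825; Pioneer Plaza $100 + $200 = $300.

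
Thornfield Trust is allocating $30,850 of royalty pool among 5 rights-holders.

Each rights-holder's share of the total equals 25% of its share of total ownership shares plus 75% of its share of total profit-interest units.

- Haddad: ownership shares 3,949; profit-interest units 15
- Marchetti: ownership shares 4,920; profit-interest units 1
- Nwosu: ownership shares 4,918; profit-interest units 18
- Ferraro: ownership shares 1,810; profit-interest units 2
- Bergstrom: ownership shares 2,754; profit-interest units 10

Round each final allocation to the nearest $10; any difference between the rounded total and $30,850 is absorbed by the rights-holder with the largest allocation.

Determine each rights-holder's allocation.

Haddad: $9,200 · Marchetti: $2,570 · Nwosu: $11,120 · Ferraro: $1,770 · Bergstrom: $6,190

Totals — ownership shares 18,351, profit-interest units 46.
Composite weights (25% ownership shares + 75% profit-interest units): Haddad 0.2984; Marchetti 0.0833; Nwosu 0.3605; Ferraro 0.0573; Bergstrom 0.2006.
Raw shares: Haddad 9,204.51; Marchetti 2,570.75; Nwosu 11,120.73; Ferraro 1,766.68; Bergstrom 6,187.33.
After rounding ($10): Haddad $9,200; Marchetti $2,570; Nwosu $11,120; Ferraro $1,770; Bergstrom $6,190. Sum = $30,850.
No rounding difference to absorb.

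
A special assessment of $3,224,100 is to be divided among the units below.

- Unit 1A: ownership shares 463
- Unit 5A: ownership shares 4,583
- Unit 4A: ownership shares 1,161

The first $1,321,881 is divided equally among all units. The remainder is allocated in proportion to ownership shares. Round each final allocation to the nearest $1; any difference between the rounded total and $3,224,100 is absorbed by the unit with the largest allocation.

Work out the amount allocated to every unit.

First tranche $1,321,881 split equally: $440,627 each.
Remainder $1,902,219 by ownership shares (total 6,207): Unit 1A 141,892.60 → $141,893; Unit 5A 1,404,522.26 → $1,404,522; Unit 4A 355,804.13 → $355,804.
Totals: Unit 1A $440,627 + $141,893 = $582,520; Unit 5A $440,627 + $1,404,522 = $1,845,149; Unit 4A $440,627 + $355,804 = $796,431.

Unit 1A: $582,520 · Unit 5A: $1,845,149 · Unit 4A: $796,431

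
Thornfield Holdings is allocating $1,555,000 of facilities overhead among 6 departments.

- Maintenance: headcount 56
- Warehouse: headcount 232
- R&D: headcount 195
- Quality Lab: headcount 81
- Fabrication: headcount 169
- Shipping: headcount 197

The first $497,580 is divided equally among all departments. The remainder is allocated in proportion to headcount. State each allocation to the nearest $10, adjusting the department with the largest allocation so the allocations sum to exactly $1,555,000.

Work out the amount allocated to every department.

Equal tier: $497,580 ÷ 6 = $82,930 apiece.
Remainder $1,057,420 by headcount (total 930): Maintenance 63,672.60 → $63,670; Warehouse 263,786.49 → $263,790; R&D 221,717.10 → $221,720; Quality Lab 92,097.87 → $92,100; Fabrication 192,154.82 → $192,150; Shipping 223,991.12 → $223,990.
Totals: Maintenance $82,930 + $63,670 = $146,600; Warehouse $82,930 + $263,790 = $346,720; R&D $82,930 + $221,720 = $304,650; Quality Lab $82,930 + $92,100 = $175,030; Fabrication $82,930 + $192,150 = $275,080; Shipping $82,930 + $223,990 = $306,920.

Maintenance: $146,600 | Warehouse: $346,720 | R&D: $304,650 | Quality Lab: $175,030 | Fabrication: $275,080 | Shipping: $306,920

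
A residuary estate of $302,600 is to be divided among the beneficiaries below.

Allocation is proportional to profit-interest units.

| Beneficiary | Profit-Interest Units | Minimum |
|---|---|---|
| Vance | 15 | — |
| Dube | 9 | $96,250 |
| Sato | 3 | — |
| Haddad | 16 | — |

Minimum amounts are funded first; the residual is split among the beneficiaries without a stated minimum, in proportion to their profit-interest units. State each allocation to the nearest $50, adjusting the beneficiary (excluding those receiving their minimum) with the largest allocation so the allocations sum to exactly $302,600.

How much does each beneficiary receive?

Minimums first: Dube $96,250. Residual $206,350.
Residual split over remaining profit-interest units 34: Vance 91,036.76 → $91,050; Sato 18,207.35 → $18,200; Haddad 97,105.88 → $97,100.

Vance: $91,050; Dube: $96,250; Sato: $18,200; Haddad: $97,100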